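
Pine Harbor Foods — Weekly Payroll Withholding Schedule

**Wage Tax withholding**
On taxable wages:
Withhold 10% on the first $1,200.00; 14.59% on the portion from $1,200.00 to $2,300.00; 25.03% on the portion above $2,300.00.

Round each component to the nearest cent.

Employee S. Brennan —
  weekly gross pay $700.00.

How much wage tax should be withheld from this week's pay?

Wage Tax: taxable = $700.00
  10% × $700.00 = $70.00

$70.00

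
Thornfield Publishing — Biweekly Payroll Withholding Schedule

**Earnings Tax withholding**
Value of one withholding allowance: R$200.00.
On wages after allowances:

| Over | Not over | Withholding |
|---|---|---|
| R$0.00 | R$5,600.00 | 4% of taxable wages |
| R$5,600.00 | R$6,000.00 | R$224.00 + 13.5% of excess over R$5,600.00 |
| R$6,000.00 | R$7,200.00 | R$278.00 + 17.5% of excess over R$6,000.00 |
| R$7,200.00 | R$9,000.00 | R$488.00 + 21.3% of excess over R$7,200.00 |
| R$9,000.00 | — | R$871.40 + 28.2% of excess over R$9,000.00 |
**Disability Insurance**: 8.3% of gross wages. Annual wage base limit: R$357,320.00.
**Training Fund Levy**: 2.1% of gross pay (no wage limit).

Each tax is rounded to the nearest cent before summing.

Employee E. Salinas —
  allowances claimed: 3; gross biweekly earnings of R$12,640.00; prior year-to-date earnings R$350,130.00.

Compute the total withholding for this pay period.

Earnings Tax: taxable = R$12,640.00 − 3×R$200.00 = R$12,040.00
  R$871.40 + 28.2% × (R$12,040.00 − R$9,000.00) = R$871.40 + 28.2% × R$3,040.00 = R$1,728.68
Disability Insurance: cap R$357,320.00 − YTD R$350,130.00 = R$7,190.00 subject; 8.3% × R$7,190.00 = R$596.77
Training Fund Levy: 2.1% × R$12,640.00 = R$265.44
Total: R$1,728.68 + R$596.77 + R$265.44 = R$2,590.89

R$2,590.89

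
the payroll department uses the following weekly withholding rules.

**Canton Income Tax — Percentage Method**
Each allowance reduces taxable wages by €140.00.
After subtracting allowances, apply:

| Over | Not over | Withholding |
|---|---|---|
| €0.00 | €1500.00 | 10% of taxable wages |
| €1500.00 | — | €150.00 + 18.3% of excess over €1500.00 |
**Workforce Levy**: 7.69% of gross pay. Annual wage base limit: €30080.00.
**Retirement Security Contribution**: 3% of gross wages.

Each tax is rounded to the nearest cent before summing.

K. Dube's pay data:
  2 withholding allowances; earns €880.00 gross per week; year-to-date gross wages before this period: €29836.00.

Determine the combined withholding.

Canton Income Tax: taxable = €880.00 − 2×€140.00 = €600.00
  10% × €600.00 = €60.00
Workforce Levy: cap €30080.00 − YTD €29836.00 = €244.00 subject; 7.69% × €244.00 = €18.76
Retirement Security Contribution: 3% × €880.00 = €26.40
Total: €60.00 + €18.76 + €26.40 = €105.16

€105.16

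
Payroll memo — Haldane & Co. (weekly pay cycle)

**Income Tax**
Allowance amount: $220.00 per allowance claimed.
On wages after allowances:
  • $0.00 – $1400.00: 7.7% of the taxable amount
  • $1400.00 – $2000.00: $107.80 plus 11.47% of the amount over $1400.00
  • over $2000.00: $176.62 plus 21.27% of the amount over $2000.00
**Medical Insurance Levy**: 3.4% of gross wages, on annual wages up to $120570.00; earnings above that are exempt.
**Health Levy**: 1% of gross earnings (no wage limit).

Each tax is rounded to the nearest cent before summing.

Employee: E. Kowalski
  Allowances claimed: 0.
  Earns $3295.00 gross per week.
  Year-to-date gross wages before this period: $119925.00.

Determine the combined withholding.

$506.95

Income Tax: taxable = $3295.00
  $176.62 + 21.27% × ($3295.00 − $2000.00) = $176.62 + 21.27% × $1295.00 = $452.07
Medical Insurance Levy: cap $120570.00 − YTD $119925.00 = $645.00 subject; 3.4% × $645.00 = $21.93
Health Levy: 1% × $3295.00 = $32.95
Total: $452.07 + $21.93 + $32.95 = $506.95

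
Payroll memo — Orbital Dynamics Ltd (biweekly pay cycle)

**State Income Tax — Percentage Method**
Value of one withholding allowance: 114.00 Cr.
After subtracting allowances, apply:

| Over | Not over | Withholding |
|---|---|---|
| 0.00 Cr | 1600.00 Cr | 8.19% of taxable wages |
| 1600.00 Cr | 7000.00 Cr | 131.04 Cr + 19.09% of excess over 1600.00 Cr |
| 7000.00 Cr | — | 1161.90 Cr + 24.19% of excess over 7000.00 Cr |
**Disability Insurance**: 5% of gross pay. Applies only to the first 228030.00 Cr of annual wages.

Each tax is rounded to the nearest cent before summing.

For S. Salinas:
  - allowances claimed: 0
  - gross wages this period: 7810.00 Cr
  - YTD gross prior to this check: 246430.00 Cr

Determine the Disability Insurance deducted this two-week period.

Disability Insurance: YTD 246430.00 Cr ≥ cap 228030.00 Cr → 0.00 Cr

0.00 Cr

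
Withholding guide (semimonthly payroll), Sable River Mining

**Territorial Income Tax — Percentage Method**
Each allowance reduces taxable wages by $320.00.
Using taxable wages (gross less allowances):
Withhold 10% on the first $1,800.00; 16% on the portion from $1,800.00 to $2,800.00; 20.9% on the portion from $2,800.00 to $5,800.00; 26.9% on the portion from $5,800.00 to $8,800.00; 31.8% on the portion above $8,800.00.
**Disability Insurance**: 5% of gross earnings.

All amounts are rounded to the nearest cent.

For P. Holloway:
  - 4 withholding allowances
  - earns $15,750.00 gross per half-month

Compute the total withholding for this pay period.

Territorial Income Tax: taxable = $15,750.00 − 4×$320.00 = $14,470.00
  $1,774.00 + 31.8% × ($14,470.00 − $8,800.00) = $1,774.00 + 31.8% × $5,670.00 = $3,577.06
Disability Insurance: 5% × $15,750.00 = $787.50
Total: $3,577.06 + $787.50 = $4,364.56

$4,364.56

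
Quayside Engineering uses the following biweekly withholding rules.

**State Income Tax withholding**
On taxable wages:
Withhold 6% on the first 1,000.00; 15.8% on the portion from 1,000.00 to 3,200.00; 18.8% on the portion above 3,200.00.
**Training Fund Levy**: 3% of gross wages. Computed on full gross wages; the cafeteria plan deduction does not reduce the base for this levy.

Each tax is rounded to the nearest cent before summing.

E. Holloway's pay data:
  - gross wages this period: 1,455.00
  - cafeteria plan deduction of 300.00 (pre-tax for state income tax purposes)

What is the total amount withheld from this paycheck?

State Income Tax: taxable = 1,455.00 − 300.00 = 1,155.00
  60.00 + 15.8% × (1,155.00 − 1,000.00) = 60.00 + 15.8% × 155.00 = 84.49
Training Fund Levy: 3% × 1,455.00 = 43.65
Total: 84.49 + 43.65 = 128.14

128.14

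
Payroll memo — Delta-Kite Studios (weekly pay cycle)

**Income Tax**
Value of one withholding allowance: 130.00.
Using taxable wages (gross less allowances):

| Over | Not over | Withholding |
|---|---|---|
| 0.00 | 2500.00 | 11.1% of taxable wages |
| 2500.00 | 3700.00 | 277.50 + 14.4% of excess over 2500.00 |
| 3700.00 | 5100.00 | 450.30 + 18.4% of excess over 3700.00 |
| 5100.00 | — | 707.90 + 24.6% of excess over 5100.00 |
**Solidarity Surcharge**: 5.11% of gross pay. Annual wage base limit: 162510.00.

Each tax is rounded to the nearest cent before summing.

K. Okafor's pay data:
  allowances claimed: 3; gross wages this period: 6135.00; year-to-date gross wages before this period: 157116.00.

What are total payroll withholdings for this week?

Income Tax: taxable = 6135.00 − 3×130.00 = 5745.00
  707.90 + 24.6% × (5745.00 − 5100.00) = 707.90 + 24.6% × 645.00 = 866.57
Solidarity Surcharge: cap 162510.00 − YTD 157116.00 = 5394.00 subject; 5.11% × 5394.00 = 275.63
Total: 866.57 + 275.63 = 1142.20

1142.20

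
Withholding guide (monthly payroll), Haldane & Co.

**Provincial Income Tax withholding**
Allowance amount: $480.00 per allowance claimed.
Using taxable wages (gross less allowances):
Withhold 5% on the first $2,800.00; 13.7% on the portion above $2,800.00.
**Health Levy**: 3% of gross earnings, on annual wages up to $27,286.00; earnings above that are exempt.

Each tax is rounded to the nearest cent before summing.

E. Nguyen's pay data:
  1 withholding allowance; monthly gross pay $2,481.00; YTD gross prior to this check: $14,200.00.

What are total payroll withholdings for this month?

$174.48

Provincial Income Tax: taxable = $2,481.00 − 1×$480.00 = $2,001.00
  5% × $2,001.00 = $100.05
Health Levy: 3% × $2,481.00 = $74.43
Total: $100.05 + $74.43 = $174.48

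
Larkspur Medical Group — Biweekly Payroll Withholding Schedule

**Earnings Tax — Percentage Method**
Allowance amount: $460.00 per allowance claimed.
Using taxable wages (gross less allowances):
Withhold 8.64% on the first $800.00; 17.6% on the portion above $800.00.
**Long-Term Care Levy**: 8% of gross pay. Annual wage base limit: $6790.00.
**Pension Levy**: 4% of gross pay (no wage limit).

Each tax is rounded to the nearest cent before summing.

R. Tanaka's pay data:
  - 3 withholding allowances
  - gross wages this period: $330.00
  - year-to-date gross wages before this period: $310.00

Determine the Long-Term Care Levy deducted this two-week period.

$26.40

Long-Term Care Levy: 8% × $330.00 = $26.40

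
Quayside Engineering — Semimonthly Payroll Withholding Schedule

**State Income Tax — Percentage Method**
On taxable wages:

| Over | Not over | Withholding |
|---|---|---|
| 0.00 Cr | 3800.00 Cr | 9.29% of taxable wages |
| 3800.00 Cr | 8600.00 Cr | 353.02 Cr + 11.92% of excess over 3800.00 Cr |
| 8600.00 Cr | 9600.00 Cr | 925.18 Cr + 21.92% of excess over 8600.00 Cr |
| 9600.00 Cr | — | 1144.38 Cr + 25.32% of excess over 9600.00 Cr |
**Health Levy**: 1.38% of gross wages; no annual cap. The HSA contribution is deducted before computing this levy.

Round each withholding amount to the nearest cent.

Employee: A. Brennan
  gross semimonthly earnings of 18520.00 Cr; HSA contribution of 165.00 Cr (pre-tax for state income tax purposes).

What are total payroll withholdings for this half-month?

3614.45 Cr

State Income Tax: taxable = 18520.00 Cr − 165.00 Cr = 18355.00 Cr
  1144.38 Cr + 25.32% × (18355.00 Cr − 9600.00 Cr) = 1144.38 Cr + 25.32% × 8755.00 Cr = 3361.15 Cr
Health Levy: 1.38% × 18355.00 Cr = 253.30 Cr
Total: 3361.15 Cr + 253.30 Cr = 3614.45 Cr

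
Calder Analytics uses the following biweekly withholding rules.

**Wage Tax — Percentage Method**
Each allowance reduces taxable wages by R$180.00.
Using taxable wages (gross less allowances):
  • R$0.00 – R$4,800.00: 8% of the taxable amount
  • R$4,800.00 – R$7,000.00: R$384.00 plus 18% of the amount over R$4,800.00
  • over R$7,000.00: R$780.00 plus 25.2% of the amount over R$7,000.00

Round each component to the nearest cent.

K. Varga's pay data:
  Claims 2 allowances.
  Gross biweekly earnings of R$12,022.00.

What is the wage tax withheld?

Wage Tax: taxable = R$12,022.00 − 2×R$180.00 = R$11,662.00
  R$780.00 + 25.2% × (R$11,662.00 − R$7,000.00) = R$780.00 + 25.2% × R$4,662.00 = R$1,954.82

R$1,954.82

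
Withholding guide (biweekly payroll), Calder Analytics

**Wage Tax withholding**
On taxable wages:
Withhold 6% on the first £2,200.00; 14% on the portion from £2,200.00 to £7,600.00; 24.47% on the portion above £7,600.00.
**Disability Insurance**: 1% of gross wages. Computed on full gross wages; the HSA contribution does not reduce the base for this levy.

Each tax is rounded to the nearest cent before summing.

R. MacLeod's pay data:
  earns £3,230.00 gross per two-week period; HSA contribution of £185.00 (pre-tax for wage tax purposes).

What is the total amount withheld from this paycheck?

Wage Tax: taxable = £3,230.00 − £185.00 = £3,045.00
  £132.00 + 14% × (£3,045.00 − £2,200.00) = £132.00 + 14% × £845.00 = £250.30
Disability Insurance: 1% × £3,230.00 = £32.30
Total: £250.30 + £32.30 = £282.60

£282.60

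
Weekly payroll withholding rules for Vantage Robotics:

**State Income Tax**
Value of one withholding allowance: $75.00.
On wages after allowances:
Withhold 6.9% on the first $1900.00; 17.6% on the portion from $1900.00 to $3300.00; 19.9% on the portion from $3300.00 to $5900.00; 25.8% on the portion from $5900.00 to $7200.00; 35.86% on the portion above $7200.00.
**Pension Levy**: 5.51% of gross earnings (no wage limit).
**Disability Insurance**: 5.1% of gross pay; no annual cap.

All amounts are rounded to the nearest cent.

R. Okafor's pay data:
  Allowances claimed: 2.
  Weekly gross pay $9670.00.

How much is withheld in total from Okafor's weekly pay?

$3088.24

State Income Tax: taxable = $9670.00 − 2×$75.00 = $9520.00
  $1230.30 + 35.86% × ($9520.00 − $7200.00) = $1230.30 + 35.86% × $2320.00 = $2062.25
Pension Levy: 5.51% × $9670.00 = $532.82
Disability Insurance: 5.1% × $9670.00 = $493.17
Total: $2062.25 + $532.82 + $493.17 = $3088.24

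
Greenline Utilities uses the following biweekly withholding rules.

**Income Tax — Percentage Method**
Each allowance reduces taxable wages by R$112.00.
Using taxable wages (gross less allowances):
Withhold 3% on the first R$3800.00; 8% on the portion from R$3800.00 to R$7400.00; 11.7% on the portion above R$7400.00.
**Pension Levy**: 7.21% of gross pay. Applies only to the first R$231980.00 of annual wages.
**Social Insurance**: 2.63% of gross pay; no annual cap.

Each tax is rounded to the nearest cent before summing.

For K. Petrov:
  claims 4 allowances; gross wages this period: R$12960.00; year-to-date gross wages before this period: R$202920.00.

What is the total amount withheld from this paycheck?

R$2275.37

Income Tax: taxable = R$12960.00 − 4×R$112.00 = R$12512.00
  R$402.00 + 11.7% × (R$12512.00 − R$7400.00) = R$402.00 + 11.7% × R$5112.00 = R$1000.10
Pension Levy: 7.21% × R$12960.00 = R$934.42
Social Insurance: 2.63% × R$12960.00 = R$340.85
Total: R$1000.10 + R$934.42 + R$340.85 = R$2275.37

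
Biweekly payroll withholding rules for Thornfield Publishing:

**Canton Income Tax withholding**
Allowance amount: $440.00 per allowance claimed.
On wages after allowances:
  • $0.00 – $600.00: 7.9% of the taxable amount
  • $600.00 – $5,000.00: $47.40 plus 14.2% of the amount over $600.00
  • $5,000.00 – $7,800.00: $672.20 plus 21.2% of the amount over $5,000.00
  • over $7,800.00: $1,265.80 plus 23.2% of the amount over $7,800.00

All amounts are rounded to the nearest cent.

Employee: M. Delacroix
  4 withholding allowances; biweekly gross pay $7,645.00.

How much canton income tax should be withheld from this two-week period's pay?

Canton Income Tax: taxable = $7,645.00 − 4×$440.00 = $5,885.00
  $672.20 + 21.2% × ($5,885.00 − $5,000.00) = $672.20 + 21.2% × $885.00 = $859.82

$859.82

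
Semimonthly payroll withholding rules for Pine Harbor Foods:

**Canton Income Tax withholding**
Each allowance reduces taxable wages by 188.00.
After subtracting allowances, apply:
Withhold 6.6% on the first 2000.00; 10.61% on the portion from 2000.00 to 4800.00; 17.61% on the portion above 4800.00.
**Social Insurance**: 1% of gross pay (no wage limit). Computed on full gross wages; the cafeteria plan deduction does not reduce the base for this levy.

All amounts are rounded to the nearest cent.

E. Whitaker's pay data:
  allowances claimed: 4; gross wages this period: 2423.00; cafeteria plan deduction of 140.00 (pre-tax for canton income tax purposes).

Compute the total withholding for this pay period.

Canton Income Tax: taxable = 2423.00 − 140.00 − 4×188.00 = 1531.00
  6.6% × 1531.00 = 101.05
Social Insurance: 1% × 2423.00 = 24.23
Total: 101.05 + 24.23 = 125.28

125.28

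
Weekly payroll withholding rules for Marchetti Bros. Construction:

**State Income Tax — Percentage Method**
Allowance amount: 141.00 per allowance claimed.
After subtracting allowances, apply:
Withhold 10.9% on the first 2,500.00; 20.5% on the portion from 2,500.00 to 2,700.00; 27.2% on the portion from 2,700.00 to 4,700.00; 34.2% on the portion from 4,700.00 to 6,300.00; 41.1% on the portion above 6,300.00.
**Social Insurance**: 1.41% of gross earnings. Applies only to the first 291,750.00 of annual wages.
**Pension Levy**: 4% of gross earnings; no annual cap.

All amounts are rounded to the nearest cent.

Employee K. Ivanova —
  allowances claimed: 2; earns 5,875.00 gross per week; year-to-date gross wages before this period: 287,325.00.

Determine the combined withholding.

State Income Tax: taxable = 5,875.00 − 2×141.00 = 5,593.00
  857.50 + 34.2% × (5,593.00 − 4,700.00) = 857.50 + 34.2% × 893.00 = 1,162.91
Social Insurance: cap 291,750.00 − YTD 287,325.00 = 4,425.00 subject; 1.41% × 4,425.00 = 62.39
Pension Levy: 4% × 5,875.00 = 235.00
Total: 1,162.91 + 62.39 + 235.00 = 1,460.30

1,460.30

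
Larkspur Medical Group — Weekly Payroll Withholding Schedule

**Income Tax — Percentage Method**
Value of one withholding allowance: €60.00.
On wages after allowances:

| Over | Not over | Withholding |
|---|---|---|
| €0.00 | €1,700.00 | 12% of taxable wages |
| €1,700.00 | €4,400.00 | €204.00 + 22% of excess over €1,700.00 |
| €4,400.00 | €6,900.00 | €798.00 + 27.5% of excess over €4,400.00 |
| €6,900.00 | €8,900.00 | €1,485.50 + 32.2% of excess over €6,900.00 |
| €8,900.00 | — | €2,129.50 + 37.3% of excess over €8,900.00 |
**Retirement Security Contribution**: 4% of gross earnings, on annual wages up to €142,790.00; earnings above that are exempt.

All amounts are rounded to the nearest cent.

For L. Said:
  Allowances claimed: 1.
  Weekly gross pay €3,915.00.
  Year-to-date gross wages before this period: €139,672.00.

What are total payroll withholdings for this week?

€802.82

Income Tax: taxable = €3,915.00 − 1×€60.00 = €3,855.00
  €204.00 + 22% × (€3,855.00 − €1,700.00) = €204.00 + 22% × €2,155.00 = €678.10
Retirement Security Contribution: cap €142,790.00 − YTD €139,672.00 = €3,118.00 subject; 4% × €3,118.00 = €124.72
Total: €678.10 + €124.72 = €802.82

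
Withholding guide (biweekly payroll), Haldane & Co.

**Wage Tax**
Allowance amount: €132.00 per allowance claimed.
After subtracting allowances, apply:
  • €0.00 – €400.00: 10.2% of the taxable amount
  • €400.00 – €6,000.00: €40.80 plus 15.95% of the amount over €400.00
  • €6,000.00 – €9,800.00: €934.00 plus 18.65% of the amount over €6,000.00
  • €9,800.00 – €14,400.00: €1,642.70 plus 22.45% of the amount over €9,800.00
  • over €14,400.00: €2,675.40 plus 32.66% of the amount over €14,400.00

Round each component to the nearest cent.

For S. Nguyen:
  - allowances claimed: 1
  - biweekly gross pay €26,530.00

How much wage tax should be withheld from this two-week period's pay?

€6,593.95

Wage Tax: taxable = €26,530.00 − 1×€132.00 = €26,398.00
  €2,675.40 + 32.66% × (€26,398.00 − €14,400.00) = €2,675.40 + 32.66% × €11,998.00 = €6,593.95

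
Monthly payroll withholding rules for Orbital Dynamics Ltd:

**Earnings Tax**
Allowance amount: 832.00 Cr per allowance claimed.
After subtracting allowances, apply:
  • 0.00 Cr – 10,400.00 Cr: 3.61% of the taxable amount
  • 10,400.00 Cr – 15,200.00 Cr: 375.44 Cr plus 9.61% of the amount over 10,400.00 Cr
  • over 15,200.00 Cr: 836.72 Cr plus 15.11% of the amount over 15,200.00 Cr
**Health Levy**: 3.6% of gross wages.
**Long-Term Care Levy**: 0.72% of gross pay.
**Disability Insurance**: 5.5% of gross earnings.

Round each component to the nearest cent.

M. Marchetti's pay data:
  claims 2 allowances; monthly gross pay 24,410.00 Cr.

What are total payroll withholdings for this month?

4,373.98 Cr

Earnings Tax: taxable = 24,410.00 Cr − 2×832.00 Cr = 22,746.00 Cr
  836.72 Cr + 15.11% × (22,746.00 Cr − 15,200.00 Cr) = 836.72 Cr + 15.11% × 7,546.00 Cr = 1,976.92 Cr
Health Levy: 3.6% × 24,410.00 Cr = 878.76 Cr
Long-Term Care Levy: 0.72% × 24,410.00 Cr = 175.75 Cr
Disability Insurance: 5.5% × 24,410.00 Cr = 1,342.55 Cr
Total: 1,976.92 Cr + 878.76 Cr + 175.75 Cr + 1,342.55 Cr = 4,373.98 Cr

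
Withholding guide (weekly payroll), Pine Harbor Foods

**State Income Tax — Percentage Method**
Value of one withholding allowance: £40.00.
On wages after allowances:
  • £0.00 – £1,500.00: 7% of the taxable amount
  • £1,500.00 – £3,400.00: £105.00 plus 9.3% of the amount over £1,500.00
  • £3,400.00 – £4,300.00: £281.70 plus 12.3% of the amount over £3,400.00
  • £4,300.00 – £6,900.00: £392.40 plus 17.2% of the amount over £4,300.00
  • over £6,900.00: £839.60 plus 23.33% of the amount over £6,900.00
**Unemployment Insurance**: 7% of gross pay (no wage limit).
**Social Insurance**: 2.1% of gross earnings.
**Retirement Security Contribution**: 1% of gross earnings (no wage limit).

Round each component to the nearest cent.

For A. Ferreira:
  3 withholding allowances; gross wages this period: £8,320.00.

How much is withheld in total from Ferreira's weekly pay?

State Income Tax: taxable = £8,320.00 − 3×£40.00 = £8,200.00
  £839.60 + 23.33% × (£8,200.00 − £6,900.00) = £839.60 + 23.33% × £1,300.00 = £1,142.89
Unemployment Insurance: 7% × £8,320.00 = £582.40
Social Insurance: 2.1% × £8,320.00 = £174.72
Retirement Security Contribution: 1% × £8,320.00 = £83.20
Total: £1,142.89 + £582.40 + £174.72 + £83.20 = £1,983.21

£1,983.21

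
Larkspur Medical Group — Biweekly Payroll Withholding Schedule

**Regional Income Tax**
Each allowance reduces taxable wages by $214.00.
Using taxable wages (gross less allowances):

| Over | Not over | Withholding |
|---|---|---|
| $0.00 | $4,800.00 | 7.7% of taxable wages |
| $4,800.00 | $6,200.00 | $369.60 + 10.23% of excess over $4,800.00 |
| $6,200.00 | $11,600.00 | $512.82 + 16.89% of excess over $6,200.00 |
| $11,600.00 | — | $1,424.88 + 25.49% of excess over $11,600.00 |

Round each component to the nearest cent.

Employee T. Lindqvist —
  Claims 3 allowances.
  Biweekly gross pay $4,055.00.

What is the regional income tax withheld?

Regional Income Tax: taxable = $4,055.00 − 3×$214.00 = $3,413.00
  7.7% × $3,413.00 = $262.80

$262.80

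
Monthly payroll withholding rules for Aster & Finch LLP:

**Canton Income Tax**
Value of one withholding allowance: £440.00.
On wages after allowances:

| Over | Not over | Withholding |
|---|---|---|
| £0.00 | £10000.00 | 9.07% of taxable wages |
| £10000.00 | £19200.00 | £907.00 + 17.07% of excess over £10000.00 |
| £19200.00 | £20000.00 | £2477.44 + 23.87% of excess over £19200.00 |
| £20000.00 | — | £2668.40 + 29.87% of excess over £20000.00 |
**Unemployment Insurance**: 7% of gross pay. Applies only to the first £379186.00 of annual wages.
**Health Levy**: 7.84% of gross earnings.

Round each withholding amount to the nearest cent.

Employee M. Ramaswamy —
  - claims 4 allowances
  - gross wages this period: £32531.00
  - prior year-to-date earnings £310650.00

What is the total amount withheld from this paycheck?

Canton Income Tax: taxable = £32531.00 − 4×£440.00 = £30771.00
  £2668.40 + 29.87% × (£30771.00 − £20000.00) = £2668.40 + 29.87% × £10771.00 = £5885.70
Unemployment Insurance: 7% × £32531.00 = £2277.17
Health Levy: 7.84% × £32531.00 = £2550.43
Total: £5885.70 + £2277.17 + £2550.43 = £10713.30

£10713.30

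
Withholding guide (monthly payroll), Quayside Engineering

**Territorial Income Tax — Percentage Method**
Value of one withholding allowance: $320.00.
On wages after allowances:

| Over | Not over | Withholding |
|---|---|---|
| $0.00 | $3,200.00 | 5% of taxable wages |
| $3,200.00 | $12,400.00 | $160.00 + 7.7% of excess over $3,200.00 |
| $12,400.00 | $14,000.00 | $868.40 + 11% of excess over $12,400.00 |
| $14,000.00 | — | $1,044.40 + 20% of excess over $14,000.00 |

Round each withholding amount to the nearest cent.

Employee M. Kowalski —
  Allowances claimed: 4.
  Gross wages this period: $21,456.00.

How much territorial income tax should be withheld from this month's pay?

$2,279.60

Territorial Income Tax: taxable = $21,456.00 − 4×$320.00 = $20,176.00
  $1,044.40 + 20% × ($20,176.00 − $14,000.00) = $1,044.40 + 20% × $6,176.00 = $2,279.60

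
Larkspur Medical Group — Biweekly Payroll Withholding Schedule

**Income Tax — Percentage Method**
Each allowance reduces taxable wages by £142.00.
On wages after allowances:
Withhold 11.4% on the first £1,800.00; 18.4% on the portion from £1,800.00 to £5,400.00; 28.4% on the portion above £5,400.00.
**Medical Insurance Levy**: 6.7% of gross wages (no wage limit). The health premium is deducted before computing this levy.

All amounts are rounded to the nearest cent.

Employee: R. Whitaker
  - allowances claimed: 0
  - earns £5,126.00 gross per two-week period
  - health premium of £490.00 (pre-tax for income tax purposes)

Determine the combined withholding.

Income Tax: taxable = £5,126.00 − £490.00 = £4,636.00
  £205.20 + 18.4% × (£4,636.00 − £1,800.00) = £205.20 + 18.4% × £2,836.00 = £727.02
Medical Insurance Levy: 6.7% × £4,636.00 = £310.61
Total: £727.02 + £310.61 = £1,037.63

£1,037.63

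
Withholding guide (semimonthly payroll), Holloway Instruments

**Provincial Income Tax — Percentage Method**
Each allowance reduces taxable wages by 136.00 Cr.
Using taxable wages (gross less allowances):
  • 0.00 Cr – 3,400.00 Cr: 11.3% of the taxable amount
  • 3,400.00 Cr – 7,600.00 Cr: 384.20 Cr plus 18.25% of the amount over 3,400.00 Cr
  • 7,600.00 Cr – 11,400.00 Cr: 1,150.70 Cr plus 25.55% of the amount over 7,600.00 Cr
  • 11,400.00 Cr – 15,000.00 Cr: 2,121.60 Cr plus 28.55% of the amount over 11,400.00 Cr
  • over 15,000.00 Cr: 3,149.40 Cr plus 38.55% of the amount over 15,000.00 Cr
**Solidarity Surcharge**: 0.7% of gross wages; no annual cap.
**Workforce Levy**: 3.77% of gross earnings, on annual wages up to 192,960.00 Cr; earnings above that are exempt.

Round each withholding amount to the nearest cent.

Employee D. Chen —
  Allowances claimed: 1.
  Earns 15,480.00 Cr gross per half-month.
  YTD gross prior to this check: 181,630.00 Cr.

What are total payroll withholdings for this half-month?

3,817.51 Cr

Provincial Income Tax: taxable = 15,480.00 Cr − 1×136.00 Cr = 15,344.00 Cr
  3,149.40 Cr + 38.55% × (15,344.00 Cr − 15,000.00 Cr) = 3,149.40 Cr + 38.55% × 344.00 Cr = 3,282.01 Cr
Solidarity Surcharge: 0.7% × 15,480.00 Cr = 108.36 Cr
Workforce Levy: cap 192,960.00 Cr − YTD 181,630.00 Cr = 11,330.00 Cr subject; 3.77% × 11,330.00 Cr = 427.14 Cr
Total: 3,282.01 Cr + 108.36 Cr + 427.14 Cr = 3,817.51 Cr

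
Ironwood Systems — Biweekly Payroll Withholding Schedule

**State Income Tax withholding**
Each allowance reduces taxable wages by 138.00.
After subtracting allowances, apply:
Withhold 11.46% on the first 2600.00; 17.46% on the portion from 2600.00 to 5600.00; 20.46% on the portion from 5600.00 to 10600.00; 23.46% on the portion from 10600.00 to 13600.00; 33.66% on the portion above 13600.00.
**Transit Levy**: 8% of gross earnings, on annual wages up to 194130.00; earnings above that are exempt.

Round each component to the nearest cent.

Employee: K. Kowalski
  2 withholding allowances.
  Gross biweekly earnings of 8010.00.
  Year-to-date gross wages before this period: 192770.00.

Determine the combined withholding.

State Income Tax: taxable = 8010.00 − 2×138.00 = 7734.00
  821.76 + 20.46% × (7734.00 − 5600.00) = 821.76 + 20.46% × 2134.00 = 1258.38
Transit Levy: cap 194130.00 − YTD 192770.00 = 1360.00 subject; 8% × 1360.00 = 108.80
Total: 1258.38 + 108.80 = 1367.18

1367.18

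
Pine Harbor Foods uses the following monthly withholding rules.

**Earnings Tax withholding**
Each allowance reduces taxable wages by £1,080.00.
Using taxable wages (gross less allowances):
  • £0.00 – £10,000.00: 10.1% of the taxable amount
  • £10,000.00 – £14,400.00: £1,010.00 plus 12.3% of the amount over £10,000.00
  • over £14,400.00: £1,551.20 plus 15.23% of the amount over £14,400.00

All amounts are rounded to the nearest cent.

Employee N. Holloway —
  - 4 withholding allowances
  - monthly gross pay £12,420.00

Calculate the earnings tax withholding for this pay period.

Earnings Tax: taxable = £12,420.00 − 4×£1,080.00 = £8,100.00
  10.1% × £8,100.00 = £818.10

£818.10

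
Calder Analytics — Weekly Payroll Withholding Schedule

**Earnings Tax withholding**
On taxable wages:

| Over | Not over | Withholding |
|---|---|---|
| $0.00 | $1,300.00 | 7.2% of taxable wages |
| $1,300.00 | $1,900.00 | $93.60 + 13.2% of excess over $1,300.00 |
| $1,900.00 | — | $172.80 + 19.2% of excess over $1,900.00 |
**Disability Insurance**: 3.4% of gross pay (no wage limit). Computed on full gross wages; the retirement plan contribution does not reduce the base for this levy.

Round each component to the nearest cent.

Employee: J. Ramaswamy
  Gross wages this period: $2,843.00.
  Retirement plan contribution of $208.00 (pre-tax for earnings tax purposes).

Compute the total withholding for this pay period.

Earnings Tax: taxable = $2,843.00 − $208.00 = $2,635.00
  $172.80 + 19.2% × ($2,635.00 − $1,900.00) = $172.80 + 19.2% × $735.00 = $313.92
Disability Insurance: 3.4% × $2,843.00 = $96.66
Total: $313.92 + $96.66 = $410.58

$410.58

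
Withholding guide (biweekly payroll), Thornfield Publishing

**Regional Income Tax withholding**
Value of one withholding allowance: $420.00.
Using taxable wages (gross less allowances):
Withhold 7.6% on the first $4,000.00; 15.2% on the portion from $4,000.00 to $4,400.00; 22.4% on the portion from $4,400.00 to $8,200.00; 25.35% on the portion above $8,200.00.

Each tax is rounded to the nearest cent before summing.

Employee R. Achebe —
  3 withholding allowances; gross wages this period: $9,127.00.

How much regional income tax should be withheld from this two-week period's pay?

Regional Income Tax: taxable = $9,127.00 − 3×$420.00 = $7,867.00
  $364.80 + 22.4% × ($7,867.00 − $4,400.00) = $364.80 + 22.4% × $3,467.00 = $1,141.41

$1,141.41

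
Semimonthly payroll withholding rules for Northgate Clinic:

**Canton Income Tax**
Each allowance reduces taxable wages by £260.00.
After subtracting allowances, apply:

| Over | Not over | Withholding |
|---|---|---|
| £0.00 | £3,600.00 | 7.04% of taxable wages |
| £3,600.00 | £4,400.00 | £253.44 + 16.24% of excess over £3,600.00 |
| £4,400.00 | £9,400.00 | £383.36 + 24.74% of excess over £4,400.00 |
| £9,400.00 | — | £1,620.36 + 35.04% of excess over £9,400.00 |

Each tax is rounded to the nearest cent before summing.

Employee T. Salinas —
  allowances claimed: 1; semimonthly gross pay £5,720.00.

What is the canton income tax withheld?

Canton Income Tax: taxable = £5,720.00 − 1×£260.00 = £5,460.00
  £383.36 + 24.74% × (£5,460.00 − £4,400.00) = £383.36 + 24.74% × £1,060.00 = £645.60

£645.60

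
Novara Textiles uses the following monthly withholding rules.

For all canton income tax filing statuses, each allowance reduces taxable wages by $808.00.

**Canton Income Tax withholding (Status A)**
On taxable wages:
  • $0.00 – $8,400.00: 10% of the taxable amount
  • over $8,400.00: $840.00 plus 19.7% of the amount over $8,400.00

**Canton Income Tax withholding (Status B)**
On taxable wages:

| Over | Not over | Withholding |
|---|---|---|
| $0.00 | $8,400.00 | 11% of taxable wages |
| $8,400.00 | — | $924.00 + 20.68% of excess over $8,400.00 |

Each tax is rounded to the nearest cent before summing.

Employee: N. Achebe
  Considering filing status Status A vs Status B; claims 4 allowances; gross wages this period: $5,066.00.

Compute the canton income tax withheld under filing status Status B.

Canton Income Tax (Status B): taxable = $5,066.00 − 4×$808.00 = $1,834.00
  11% × $1,834.00 = $201.74

$201.74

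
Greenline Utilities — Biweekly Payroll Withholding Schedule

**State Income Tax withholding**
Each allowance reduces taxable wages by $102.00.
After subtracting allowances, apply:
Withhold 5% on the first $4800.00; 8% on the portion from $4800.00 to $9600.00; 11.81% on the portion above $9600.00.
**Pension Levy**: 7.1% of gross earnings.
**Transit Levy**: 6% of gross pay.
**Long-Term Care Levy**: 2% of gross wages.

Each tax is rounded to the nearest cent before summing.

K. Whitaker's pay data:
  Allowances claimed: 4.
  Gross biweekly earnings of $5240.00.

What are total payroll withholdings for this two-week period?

State Income Tax: taxable = $5240.00 − 4×$102.00 = $4832.00
  $240.00 + 8% × ($4832.00 − $4800.00) = $240.00 + 8% × $32.00 = $242.56
Pension Levy: 7.1% × $5240.00 = $372.04
Transit Levy: 6% × $5240.00 = $314.40
Long-Term Care Levy: 2% × $5240.00 = $104.80
Total: $242.56 + $372.04 + $314.40 + $104.80 = $1033.80

$1033.80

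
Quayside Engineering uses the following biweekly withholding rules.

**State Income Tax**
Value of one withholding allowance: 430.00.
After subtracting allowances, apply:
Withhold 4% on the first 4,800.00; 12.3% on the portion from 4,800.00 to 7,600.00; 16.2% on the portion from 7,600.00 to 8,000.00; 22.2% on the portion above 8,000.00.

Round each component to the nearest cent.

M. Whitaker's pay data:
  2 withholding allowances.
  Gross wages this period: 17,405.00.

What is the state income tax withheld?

State Income Tax: taxable = 17,405.00 − 2×430.00 = 16,545.00
  601.20 + 22.2% × (16,545.00 − 8,000.00) = 601.20 + 22.2% × 8,545.00 = 2,498.19

2,498.19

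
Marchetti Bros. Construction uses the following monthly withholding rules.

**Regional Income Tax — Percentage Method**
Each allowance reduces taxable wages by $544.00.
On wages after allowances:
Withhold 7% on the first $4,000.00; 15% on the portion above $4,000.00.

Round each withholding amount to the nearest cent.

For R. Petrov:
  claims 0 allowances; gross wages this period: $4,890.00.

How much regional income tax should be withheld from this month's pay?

Regional Income Tax: taxable = $4,890.00
  $280.00 + 15% × ($4,890.00 − $4,000.00) = $280.00 + 15% × $890.00 = $413.50

$413.50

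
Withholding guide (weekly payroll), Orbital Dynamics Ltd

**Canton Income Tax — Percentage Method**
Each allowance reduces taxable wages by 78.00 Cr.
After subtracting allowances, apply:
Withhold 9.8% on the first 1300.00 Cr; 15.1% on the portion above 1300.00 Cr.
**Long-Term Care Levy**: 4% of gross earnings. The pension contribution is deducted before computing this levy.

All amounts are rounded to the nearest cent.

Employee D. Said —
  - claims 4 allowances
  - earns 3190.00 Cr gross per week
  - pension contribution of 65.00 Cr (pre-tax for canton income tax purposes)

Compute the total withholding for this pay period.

Canton Income Tax: taxable = 3190.00 Cr − 65.00 Cr − 4×78.00 Cr = 2813.00 Cr
  127.40 Cr + 15.1% × (2813.00 Cr − 1300.00 Cr) = 127.40 Cr + 15.1% × 1513.00 Cr = 355.86 Cr
Long-Term Care Levy: 4% × 3125.00 Cr = 125.00 Cr
Total: 355.86 Cr + 125.00 Cr = 480.86 Cr

480.86 Cr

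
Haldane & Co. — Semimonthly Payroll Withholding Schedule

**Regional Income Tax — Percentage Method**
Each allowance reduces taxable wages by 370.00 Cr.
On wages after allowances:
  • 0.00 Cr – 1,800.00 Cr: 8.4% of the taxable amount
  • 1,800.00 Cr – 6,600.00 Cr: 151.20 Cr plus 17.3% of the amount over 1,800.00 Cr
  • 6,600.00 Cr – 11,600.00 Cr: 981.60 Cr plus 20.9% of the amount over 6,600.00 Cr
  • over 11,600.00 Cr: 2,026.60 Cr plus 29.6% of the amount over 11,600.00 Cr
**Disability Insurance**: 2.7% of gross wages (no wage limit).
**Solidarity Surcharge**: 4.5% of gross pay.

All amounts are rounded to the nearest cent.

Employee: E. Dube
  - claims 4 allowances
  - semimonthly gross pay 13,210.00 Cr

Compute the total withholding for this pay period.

3,016.20 Cr

Regional Income Tax: taxable = 13,210.00 Cr − 4×370.00 Cr = 11,730.00 Cr
  2,026.60 Cr + 29.6% × (11,730.00 Cr − 11,600.00 Cr) = 2,026.60 Cr + 29.6% × 130.00 Cr = 2,065.08 Cr
Disability Insurance: 2.7% × 13,210.00 Cr = 356.67 Cr
Solidarity Surcharge: 4.5% × 13,210.00 Cr = 594.45 Cr
Total: 2,065.08 Cr + 356.67 Cr + 594.45 Cr = 3,016.20 Cr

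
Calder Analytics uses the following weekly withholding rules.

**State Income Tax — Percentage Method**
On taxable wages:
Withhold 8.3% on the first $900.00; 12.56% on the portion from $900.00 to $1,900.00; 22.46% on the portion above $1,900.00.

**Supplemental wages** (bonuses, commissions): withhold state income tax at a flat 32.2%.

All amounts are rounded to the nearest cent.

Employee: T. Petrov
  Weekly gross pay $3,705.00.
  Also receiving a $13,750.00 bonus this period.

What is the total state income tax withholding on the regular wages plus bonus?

State Income Tax: taxable = $3,705.00
  $200.30 + 22.46% × ($3,705.00 − $1,900.00) = $200.30 + 22.46% × $1,805.00 = $605.70
Supplemental (32.2% flat on bonus): 32.2% × $13,750.00 = $4,427.50
Total state income tax: $605.70 + $4,427.50 = $5,033.20

$5,033.20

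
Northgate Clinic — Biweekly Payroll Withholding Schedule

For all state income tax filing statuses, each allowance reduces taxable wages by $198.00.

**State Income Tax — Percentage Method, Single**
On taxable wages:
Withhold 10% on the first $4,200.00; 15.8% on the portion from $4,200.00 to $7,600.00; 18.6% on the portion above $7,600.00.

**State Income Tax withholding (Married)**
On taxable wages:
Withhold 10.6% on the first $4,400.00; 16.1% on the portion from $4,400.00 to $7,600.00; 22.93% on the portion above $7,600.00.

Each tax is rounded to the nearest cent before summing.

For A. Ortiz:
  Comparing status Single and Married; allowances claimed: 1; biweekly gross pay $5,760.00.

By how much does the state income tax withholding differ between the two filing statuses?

$18.28

State Income Tax (Single): taxable = $5,760.00 − 1×$198.00 = $5,562.00
  $420.00 + 15.8% × ($5,562.00 − $4,200.00) = $420.00 + 15.8% × $1,362.00 = $635.20
State Income Tax (Married): taxable = $5,760.00 − 1×$198.00 = $5,562.00
  $466.40 + 16.1% × ($5,562.00 − $4,400.00) = $466.40 + 16.1% × $1,162.00 = $653.48
Difference: |$635.20 − $653.48| = $18.28 (higher under Married)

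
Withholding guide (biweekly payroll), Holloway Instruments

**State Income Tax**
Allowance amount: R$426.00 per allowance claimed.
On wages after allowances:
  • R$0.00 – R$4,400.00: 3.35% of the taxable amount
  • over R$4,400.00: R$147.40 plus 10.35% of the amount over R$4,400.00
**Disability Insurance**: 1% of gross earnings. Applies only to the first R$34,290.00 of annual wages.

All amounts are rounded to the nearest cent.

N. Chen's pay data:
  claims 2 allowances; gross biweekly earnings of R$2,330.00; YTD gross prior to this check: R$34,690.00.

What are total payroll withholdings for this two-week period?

State Income Tax: taxable = R$2,330.00 − 2×R$426.00 = R$1,478.00
  3.35% × R$1,478.00 = R$49.51
Disability Insurance: YTD R$34,690.00 ≥ cap R$34,290.00 → R$0.00
Total: R$49.51 + R$0.00 = R$49.51

R$49.51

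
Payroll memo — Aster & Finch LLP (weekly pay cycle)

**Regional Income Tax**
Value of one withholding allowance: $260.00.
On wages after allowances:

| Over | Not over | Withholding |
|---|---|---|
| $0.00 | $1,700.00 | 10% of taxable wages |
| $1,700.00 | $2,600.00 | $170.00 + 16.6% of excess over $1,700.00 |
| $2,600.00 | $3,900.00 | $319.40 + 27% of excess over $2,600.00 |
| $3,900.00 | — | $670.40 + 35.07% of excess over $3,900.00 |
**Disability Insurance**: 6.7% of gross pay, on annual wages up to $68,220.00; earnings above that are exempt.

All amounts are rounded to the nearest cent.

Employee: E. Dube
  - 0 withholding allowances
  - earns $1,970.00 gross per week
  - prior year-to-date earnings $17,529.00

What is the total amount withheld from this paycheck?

$346.81

Regional Income Tax: taxable = $1,970.00
  $170.00 + 16.6% × ($1,970.00 − $1,700.00) = $170.00 + 16.6% × $270.00 = $214.82
Disability Insurance: 6.7% × $1,970.00 = $131.99
Total: $214.82 + $131.99 = $346.81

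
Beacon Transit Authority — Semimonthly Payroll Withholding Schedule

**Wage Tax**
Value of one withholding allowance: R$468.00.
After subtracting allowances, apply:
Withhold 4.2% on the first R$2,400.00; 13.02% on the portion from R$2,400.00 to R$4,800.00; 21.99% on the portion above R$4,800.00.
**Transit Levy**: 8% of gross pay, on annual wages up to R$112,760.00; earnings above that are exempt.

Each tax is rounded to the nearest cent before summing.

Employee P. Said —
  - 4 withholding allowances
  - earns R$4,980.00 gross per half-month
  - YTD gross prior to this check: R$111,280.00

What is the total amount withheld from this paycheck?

R$311.38

Wage Tax: taxable = R$4,980.00 − 4×R$468.00 = R$3,108.00
  R$100.80 + 13.02% × (R$3,108.00 − R$2,400.00) = R$100.80 + 13.02% × R$708.00 = R$192.98
Transit Levy: cap R$112,760.00 − YTD R$111,280.00 = R$1,480.00 subject; 8% × R$1,480.00 = R$118.40
Total: R$192.98 + R$118.40 = R$311.38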